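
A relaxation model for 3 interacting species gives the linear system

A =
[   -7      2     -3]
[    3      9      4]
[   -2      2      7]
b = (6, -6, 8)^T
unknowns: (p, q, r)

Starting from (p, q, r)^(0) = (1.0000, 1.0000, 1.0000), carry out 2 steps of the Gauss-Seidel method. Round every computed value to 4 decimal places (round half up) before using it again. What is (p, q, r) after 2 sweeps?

(-1.5420, -0.6324, 0.8830)

Iteration 1:
  p = (6 - (2)·1.0000 - (-3)·1.0000) / (-7) = -1.0000
  q = (-6 - (3)·-1.0000 - (4)·1.0000) / (9) = -0.7778
  r = (8 - (-2)·-1.0000 - (2)·-0.7778) / (7) = 1.0794
Iteration 2:
  p = (6 - (2)·-0.7778 - (-3)·1.0794) / (-7) = -1.5420
  q = (-6 - (3)·-1.5420 - (4)·1.0794) / (9) = -0.6324
  r = (8 - (-2)·-1.5420 - (2)·-0.6324) / (7) = 0.8830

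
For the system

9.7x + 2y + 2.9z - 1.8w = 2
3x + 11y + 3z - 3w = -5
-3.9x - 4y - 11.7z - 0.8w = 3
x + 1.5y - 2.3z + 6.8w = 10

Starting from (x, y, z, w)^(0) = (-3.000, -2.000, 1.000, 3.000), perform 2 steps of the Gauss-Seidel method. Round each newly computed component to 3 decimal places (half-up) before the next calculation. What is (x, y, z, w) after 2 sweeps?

(0.658, -0.132, -0.508, 1.231)

Iteration 1:
  x = (2 - (2)·-2.000 - (2.9)·1.000 - (-1.8)·3.000) / (9.7) = 0.876
  y = (-5 - (3)·0.876 - (3)·1.000 - (-3)·3.000) / (11) = -0.148
  z = (3 - (-3.9)·0.876 - (-4)·-0.148 - (-0.8)·3.000) / (-11.7) = -0.703
  w = (10 - (1)·0.876 - (1.5)·-0.148 - (-2.3)·-0.703) / (6.8) = 1.137
Iteration 2:
  x = (2 - (2)·-0.148 - (2.9)·-0.703 - (-1.8)·1.137) / (9.7) = 0.658
  y = (-5 - (3)·0.658 - (3)·-0.703 - (-3)·1.137) / (11) = -0.132
  z = (3 - (-3.9)·0.658 - (-4)·-0.132 - (-0.8)·1.137) / (-11.7) = -0.508
  w = (10 - (1)·0.658 - (1.5)·-0.132 - (-2.3)·-0.508) / (6.8) = 1.231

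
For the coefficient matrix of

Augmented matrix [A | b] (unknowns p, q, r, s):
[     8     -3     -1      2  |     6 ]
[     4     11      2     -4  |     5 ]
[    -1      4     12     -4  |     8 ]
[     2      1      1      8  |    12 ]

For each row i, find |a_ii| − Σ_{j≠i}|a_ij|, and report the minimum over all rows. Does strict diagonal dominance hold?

1

row 1: |8| − (3+1+2) = 2
row 2: |11| − (4+2+4) = 1
row 3: |12| − (1+4+4) = 3
row 4: |8| − (2+1+1) = 4
minimum over rows = 1 → strictly diagonally dominant (convergence guaranteed)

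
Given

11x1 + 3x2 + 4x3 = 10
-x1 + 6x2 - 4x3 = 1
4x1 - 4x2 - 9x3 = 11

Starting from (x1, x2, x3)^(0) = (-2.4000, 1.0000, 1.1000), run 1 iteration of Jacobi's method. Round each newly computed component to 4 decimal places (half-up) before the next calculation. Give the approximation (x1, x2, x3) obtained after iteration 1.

Iteration 1:
  x1 = (10 - (3)·1.0000 - (4)·1.1000) / (11) = 0.2364
  x2 = (1 - (-1)·-2.4000 - (-4)·1.1000) / (6) = 0.5000
  x3 = (11 - (4)·-2.4000 - (-4)·1.0000) / (-9) = -2.7333

(0.2364, 0.5000, -2.7333)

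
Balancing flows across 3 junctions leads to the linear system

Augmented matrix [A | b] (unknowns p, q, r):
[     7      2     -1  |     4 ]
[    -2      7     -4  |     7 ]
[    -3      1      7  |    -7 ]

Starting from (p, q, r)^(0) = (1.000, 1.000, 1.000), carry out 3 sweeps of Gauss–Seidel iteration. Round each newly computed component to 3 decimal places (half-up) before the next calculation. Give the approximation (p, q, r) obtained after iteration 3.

Iteration 1:
  p = (4 - (2)·1.000 - (-1)·1.000) / (7) = 0.429
  q = (7 - (-2)·0.429 - (-4)·1.000) / (7) = 1.694
  r = (-7 - (-3)·0.429 - (1)·1.694) / (7) = -1.058
Iteration 2:
  p = (4 - (2)·1.694 - (-1)·-1.058) / (7) = -0.064
  q = (7 - (-2)·-0.064 - (-4)·-1.058) / (7) = 0.377
  r = (-7 - (-3)·-0.064 - (1)·0.377) / (7) = -1.081
Iteration 3:
  p = (4 - (2)·0.377 - (-1)·-1.081) / (7) = 0.309
  q = (7 - (-2)·0.309 - (-4)·-1.081) / (7) = 0.471
  r = (-7 - (-3)·0.309 - (1)·0.471) / (7) = -0.935

(0.309, 0.471, -0.935)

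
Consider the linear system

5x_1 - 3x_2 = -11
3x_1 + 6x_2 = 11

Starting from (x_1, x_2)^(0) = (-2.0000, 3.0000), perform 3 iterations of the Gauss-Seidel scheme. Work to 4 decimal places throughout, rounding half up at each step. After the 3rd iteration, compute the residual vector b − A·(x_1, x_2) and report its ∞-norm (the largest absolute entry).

0.2611

Iteration 1:
  x_1 = (-11 - (-3)·3.0000) / (5) = -0.4000
  x_2 = (11 - (3)·-0.4000) / (6) = 2.0333
Iteration 2:
  x_1 = (-11 - (-3)·2.0333) / (5) = -0.9800
  x_2 = (11 - (3)·-0.9800) / (6) = 2.3233
Iteration 3:
  x_1 = (-11 - (-3)·2.3233) / (5) = -0.8060
  x_2 = (11 - (3)·-0.8060) / (6) = 2.2363
Residual b − A·x = (-0.2611, 0.0002); ∞-norm = 0.2611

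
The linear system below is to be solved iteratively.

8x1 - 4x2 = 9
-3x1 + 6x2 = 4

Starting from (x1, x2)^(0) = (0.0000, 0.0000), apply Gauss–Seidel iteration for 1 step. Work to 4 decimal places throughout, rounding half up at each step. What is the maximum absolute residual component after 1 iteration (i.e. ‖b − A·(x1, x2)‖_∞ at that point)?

4.9168

Iteration 1:
  x1 = (9 - (-4)·0.0000) / (8) = 1.1250
  x2 = (4 - (-3)·1.1250) / (6) = 1.2292
Residual b − A·x = (4.9168, -0.0002); ∞-norm = 4.9168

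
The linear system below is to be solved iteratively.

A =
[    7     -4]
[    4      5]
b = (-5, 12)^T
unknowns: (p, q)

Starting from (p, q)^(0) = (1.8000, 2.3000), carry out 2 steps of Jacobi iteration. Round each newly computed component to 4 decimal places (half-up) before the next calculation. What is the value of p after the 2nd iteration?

-0.1657

Iteration 1:
  p = (-5 - (-4)·2.3000) / (7) = 0.6000
  q = (12 - (4)·1.8000) / (5) = 0.9600
Iteration 2:
  p = (-5 - (-4)·0.9600) / (7) = -0.1657
  q = (12 - (4)·0.6000) / (5) = 1.9200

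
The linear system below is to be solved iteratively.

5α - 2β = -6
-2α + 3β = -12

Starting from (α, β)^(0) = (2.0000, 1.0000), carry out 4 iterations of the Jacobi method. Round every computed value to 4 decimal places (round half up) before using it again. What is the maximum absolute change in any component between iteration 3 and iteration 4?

Iteration 1:
  α = (-6 - (-2)·1.0000) / (5) = -0.8000
  β = (-12 - (-2)·2.0000) / (3) = -2.6667
Iteration 2:
  α = (-6 - (-2)·-2.6667) / (5) = -2.2667
  β = (-12 - (-2)·-0.8000) / (3) = -4.5333
Iteration 3:
  α = (-6 - (-2)·-4.5333) / (5) = -3.0133
  β = (-12 - (-2)·-2.2667) / (3) = -5.5111
Iteration 4:
  α = (-6 - (-2)·-5.5111) / (5) = -3.4044
  β = (-12 - (-2)·-3.0133) / (3) = -6.0089
Change: (-0.3911, -0.4978) → max |·| = 0.4978

0.4978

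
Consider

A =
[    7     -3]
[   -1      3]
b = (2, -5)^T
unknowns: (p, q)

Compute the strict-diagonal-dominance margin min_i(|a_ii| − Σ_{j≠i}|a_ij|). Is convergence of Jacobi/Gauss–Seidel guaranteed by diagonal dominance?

row 1: |7| − (3) = 4
row 2: |3| − (1) = 2
minimum over rows = 2 → strictly diagonally dominant (convergence guaranteed)

2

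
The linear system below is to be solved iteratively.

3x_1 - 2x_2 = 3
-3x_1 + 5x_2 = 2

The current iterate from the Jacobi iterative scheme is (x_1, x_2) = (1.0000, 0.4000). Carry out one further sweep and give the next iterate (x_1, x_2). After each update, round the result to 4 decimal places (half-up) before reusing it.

(1.2667, 1.0000)

One sweep:
  x_1 = (3 - (-2)·0.4000) / (3) = 1.2667
  x_2 = (2 - (-3)·1.0000) / (5) = 1.0000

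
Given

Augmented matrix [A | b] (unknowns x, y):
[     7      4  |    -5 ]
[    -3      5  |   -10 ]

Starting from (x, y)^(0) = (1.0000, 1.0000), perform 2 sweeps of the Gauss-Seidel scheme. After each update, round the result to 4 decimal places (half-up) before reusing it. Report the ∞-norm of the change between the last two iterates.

Iteration 1:
  x = (-5 - (4)·1.0000) / (7) = -1.2857
  y = (-10 - (-3)·-1.2857) / (5) = -2.7714
Iteration 2:
  x = (-5 - (4)·-2.7714) / (7) = 0.8694
  y = (-10 - (-3)·0.8694) / (5) = -1.4784
Change: (2.1551, 1.2930) → max |·| = 2.1551

2.1551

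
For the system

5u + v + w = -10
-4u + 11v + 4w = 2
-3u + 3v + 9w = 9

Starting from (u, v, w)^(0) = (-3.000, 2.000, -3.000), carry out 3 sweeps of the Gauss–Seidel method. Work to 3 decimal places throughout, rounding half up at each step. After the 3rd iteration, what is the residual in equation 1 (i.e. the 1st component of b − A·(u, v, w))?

Iteration 1:
  u = (-10 - (1)·2.000 - (1)·-3.000) / (5) = -1.800
  v = (2 - (-4)·-1.800 - (4)·-3.000) / (11) = 0.618
  w = (9 - (-3)·-1.800 - (3)·0.618) / (9) = 0.194
Iteration 2:
  u = (-10 - (1)·0.618 - (1)·0.194) / (5) = -2.162
  v = (2 - (-4)·-2.162 - (4)·0.194) / (11) = -0.675
  w = (9 - (-3)·-2.162 - (3)·-0.675) / (9) = 0.504
Iteration 3:
  u = (-10 - (1)·-0.675 - (1)·0.504) / (5) = -1.966
  v = (2 - (-4)·-1.966 - (4)·0.504) / (11) = -0.716
  w = (9 - (-3)·-1.966 - (3)·-0.716) / (9) = 0.583
Residual b − A·x = (-0.037, -0.320, 0.003)

-0.037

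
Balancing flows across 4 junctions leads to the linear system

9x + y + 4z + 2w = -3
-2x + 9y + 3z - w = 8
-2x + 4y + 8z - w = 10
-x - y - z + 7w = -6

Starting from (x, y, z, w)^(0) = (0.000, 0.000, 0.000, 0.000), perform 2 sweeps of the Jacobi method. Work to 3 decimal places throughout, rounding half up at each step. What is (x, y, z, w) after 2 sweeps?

Iteration 1:
  x = (-3 - (1)·0.000 - (4)·0.000 - (2)·0.000) / (9) = -0.333
  y = (8 - (-2)·0.000 - (3)·0.000 - (-1)·0.000) / (9) = 0.889
  z = (10 - (-2)·0.000 - (4)·0.000 - (-1)·0.000) / (8) = 1.250
  w = (-6 - (-1)·0.000 - (-1)·0.000 - (-1)·0.000) / (7) = -0.857
Iteration 2:
  x = (-3 - (1)·0.889 - (4)·1.250 - (2)·-0.857) / (9) = -0.797
  y = (8 - (-2)·-0.333 - (3)·1.250 - (-1)·-0.857) / (9) = 0.303
  z = (10 - (-2)·-0.333 - (4)·0.889 - (-1)·-0.857) / (8) = 0.615
  w = (-6 - (-1)·-0.333 - (-1)·0.889 - (-1)·1.250) / (7) = -0.599

(-0.797, 0.303, 0.615, -0.599)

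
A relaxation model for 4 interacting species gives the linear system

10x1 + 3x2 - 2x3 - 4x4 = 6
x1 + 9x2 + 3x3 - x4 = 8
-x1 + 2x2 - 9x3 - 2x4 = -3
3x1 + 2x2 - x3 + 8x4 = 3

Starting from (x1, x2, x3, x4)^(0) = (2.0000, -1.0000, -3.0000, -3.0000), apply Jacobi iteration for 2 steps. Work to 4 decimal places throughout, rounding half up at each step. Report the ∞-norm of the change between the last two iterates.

1.0111

Iteration 1:
  x1 = (6 - (3)·-1.0000 - (-2)·-3.0000 - (-4)·-3.0000) / (10) = -0.9000
  x2 = (8 - (1)·2.0000 - (3)·-3.0000 - (-1)·-3.0000) / (9) = 1.3333
  x3 = (-3 - (-1)·2.0000 - (2)·-1.0000 - (-2)·-3.0000) / (-9) = 0.5556
  x4 = (3 - (3)·2.0000 - (2)·-1.0000 - (-1)·-3.0000) / (8) = -0.5000
Iteration 2:
  x1 = (6 - (3)·1.3333 - (-2)·0.5556 - (-4)·-0.5000) / (10) = 0.1111
  x2 = (8 - (1)·-0.9000 - (3)·0.5556 - (-1)·-0.5000) / (9) = 0.7481
  x3 = (-3 - (-1)·-0.9000 - (2)·1.3333 - (-2)·-0.5000) / (-9) = 0.8407
  x4 = (3 - (3)·-0.9000 - (2)·1.3333 - (-1)·0.5556) / (8) = 0.4486
Change: (1.0111, -0.5852, 0.2851, 0.9486) → max |·| = 1.0111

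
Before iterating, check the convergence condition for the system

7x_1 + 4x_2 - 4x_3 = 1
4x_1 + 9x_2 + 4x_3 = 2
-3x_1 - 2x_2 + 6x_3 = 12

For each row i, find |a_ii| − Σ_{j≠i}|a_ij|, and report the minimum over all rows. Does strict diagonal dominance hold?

row 1: |7| − (4+4) = -1
row 2: |9| − (4+4) = 1
row 3: |6| − (3+2) = 1
minimum over rows = -1 → not strictly diagonally dominant

-1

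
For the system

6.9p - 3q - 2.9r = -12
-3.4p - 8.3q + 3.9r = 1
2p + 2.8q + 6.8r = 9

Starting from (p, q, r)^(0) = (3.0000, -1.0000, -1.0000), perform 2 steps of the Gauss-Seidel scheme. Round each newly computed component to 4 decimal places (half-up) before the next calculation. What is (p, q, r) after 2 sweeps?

(-0.7386, 1.0711, 1.0997)

Iteration 1:
  p = (-12 - (-3)·-1.0000 - (-2.9)·-1.0000) / (6.9) = -2.5942
  q = (1 - (-3.4)·-2.5942 - (3.9)·-1.0000) / (-8.3) = 0.4723
  r = (9 - (2)·-2.5942 - (2.8)·0.4723) / (6.8) = 1.8921
Iteration 2:
  p = (-12 - (-3)·0.4723 - (-2.9)·1.8921) / (6.9) = -0.7386
  q = (1 - (-3.4)·-0.7386 - (3.9)·1.8921) / (-8.3) = 1.0711
  r = (9 - (2)·-0.7386 - (2.8)·1.0711) / (6.8) = 1.0997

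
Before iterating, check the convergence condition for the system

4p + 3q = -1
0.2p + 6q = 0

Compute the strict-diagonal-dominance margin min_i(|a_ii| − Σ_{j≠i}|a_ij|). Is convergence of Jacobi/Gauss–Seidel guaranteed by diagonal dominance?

1

row 1: |4| − (3) = 1
row 2: |6| − (0.2) = 5.8
minimum over rows = 1 → strictly diagonally dominant (convergence guaranteed)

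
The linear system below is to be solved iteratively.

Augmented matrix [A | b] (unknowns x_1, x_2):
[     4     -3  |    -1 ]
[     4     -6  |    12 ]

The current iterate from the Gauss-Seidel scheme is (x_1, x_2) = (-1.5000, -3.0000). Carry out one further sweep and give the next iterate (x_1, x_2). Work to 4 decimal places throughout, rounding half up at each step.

One sweep:
  x_1 = (-1 - (-3)·-3.0000) / (4) = -2.5000
  x_2 = (12 - (4)·-2.5000) / (-6) = -3.6667

(-2.5000, -3.6667)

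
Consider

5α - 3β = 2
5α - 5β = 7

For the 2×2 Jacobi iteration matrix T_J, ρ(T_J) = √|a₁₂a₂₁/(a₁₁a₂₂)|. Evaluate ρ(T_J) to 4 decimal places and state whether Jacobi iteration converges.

0.7746

a₁₂a₂₁/(a₁₁a₂₂) = (-3)·(5) / ((5)·(-5)) = 0.600000
ρ = √|0.600000| = √0.600000 = 0.7746
ρ < 1, so Jacobi converges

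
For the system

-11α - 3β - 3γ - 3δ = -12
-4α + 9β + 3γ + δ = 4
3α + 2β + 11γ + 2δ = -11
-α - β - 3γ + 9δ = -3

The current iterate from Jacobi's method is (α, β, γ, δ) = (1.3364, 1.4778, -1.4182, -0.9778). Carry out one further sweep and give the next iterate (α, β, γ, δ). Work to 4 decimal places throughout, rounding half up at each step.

(1.3413, 1.6198, -1.4554, -0.4934)

One sweep:
  α = (-12 - (-3)·1.4778 - (-3)·-1.4182 - (-3)·-0.9778) / (-11) = 1.3413
  β = (4 - (-4)·1.3364 - (3)·-1.4182 - (1)·-0.9778) / (9) = 1.6198
  γ = (-11 - (3)·1.3364 - (2)·1.4778 - (2)·-0.9778) / (11) = -1.4554
  δ = (-3 - (-1)·1.3364 - (-1)·1.4778 - (-3)·-1.4182) / (9) = -0.4934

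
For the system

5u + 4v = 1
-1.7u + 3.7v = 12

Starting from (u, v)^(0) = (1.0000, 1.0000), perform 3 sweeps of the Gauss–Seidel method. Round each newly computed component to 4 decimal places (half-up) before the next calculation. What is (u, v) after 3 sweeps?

Iteration 1:
  u = (1 - (4)·1.0000) / (5) = -0.6000
  v = (12 - (-1.7)·-0.6000) / (3.7) = 2.9676
Iteration 2:
  u = (1 - (4)·2.9676) / (5) = -2.1741
  v = (12 - (-1.7)·-2.1741) / (3.7) = 2.2443
Iteration 3:
  u = (1 - (4)·2.2443) / (5) = -1.5954
  v = (12 - (-1.7)·-1.5954) / (3.7) = 2.5102

(-1.5954, 2.5102)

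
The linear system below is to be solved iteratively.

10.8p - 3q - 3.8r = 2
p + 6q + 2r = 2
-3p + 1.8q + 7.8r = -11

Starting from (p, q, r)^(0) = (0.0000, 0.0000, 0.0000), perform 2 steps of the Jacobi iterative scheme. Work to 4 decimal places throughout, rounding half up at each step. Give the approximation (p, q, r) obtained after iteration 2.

Iteration 1:
  p = (2 - (-3)·0.0000 - (-3.8)·0.0000) / (10.8) = 0.1852
  q = (2 - (1)·0.0000 - (2)·0.0000) / (6) = 0.3333
  r = (-11 - (-3)·0.0000 - (1.8)·0.0000) / (7.8) = -1.4103
Iteration 2:
  p = (2 - (-3)·0.3333 - (-3.8)·-1.4103) / (10.8) = -0.2184
  q = (2 - (1)·0.1852 - (2)·-1.4103) / (6) = 0.7726
  r = (-11 - (-3)·0.1852 - (1.8)·0.3333) / (7.8) = -1.4159

(-0.2184, 0.7726, -1.4159)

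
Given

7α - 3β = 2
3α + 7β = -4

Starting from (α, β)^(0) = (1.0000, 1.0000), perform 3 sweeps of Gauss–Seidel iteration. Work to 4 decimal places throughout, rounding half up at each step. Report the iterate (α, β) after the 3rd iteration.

(0.0574, -0.5960)

Iteration 1:
  α = (2 - (-3)·1.0000) / (7) = 0.7143
  β = (-4 - (3)·0.7143) / (7) = -0.8776
Iteration 2:
  α = (2 - (-3)·-0.8776) / (7) = -0.0904
  β = (-4 - (3)·-0.0904) / (7) = -0.5327
Iteration 3:
  α = (2 - (-3)·-0.5327) / (7) = 0.0574
  β = (-4 - (3)·0.0574) / (7) = -0.5960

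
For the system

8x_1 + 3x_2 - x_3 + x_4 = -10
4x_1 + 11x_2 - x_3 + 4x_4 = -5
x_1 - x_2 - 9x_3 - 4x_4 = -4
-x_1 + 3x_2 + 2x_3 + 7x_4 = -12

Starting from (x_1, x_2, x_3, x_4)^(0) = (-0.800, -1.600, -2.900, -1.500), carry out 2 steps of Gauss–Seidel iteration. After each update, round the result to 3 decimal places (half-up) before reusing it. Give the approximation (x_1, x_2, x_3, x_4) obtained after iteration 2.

(-0.900, 0.755, 1.227, -2.517)

Iteration 1:
  x_1 = (-10 - (3)·-1.600 - (-1)·-2.900 - (1)·-1.500) / (8) = -0.825
  x_2 = (-5 - (4)·-0.825 - (-1)·-2.900 - (4)·-1.500) / (11) = 0.127
  x_3 = (-4 - (1)·-0.825 - (-1)·0.127 - (-4)·-1.500) / (-9) = 1.005
  x_4 = (-12 - (-1)·-0.825 - (3)·0.127 - (2)·1.005) / (7) = -2.174
Iteration 2:
  x_1 = (-10 - (3)·0.127 - (-1)·1.005 - (1)·-2.174) / (8) = -0.900
  x_2 = (-5 - (4)·-0.900 - (-1)·1.005 - (4)·-2.174) / (11) = 0.755
  x_3 = (-4 - (1)·-0.900 - (-1)·0.755 - (-4)·-2.174) / (-9) = 1.227
  x_4 = (-12 - (-1)·-0.900 - (3)·0.755 - (2)·1.227) / (7) = -2.517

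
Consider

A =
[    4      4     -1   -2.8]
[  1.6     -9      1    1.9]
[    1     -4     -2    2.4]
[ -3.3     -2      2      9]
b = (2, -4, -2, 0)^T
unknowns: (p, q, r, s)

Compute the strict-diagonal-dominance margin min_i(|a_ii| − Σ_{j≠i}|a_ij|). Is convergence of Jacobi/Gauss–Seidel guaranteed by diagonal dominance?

-5.4

row 1: |4| − (4+1+2.8) = -3.8
row 2: |-9| − (1.6+1+1.9) = 4.5
row 3: |-2| − (1+4+2.4) = -5.4
row 4: |9| − (3.3+2+2) = 1.7
minimum over rows = -5.4 → not strictly diagonally dominant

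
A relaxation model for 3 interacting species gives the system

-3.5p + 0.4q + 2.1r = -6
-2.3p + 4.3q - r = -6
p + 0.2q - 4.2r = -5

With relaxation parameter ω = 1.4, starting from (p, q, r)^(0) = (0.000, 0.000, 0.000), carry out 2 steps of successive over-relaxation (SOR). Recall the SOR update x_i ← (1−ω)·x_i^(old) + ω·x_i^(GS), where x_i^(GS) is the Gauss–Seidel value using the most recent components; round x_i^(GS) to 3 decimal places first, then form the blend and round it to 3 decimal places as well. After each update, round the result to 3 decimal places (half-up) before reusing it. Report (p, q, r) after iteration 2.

Iteration 1:
  p: GS value = (-6 - (0.4)·0.000 - (2.1)·0.000) / (-3.5) = 1.714;  p ← (1−ω)·0.000 + ω·1.714 = 2.400
  q: GS value = (-6 - (-2.3)·2.400 - (-1)·0.000) / (4.3) = -0.112;  q ← (1−ω)·0.000 + ω·-0.112 = -0.157
  r: GS value = (-5 - (1)·2.400 - (0.2)·-0.157) / (-4.2) = 1.754;  r ← (1−ω)·0.000 + ω·1.754 = 2.456
Iteration 2:
  p: GS value = (-6 - (0.4)·-0.157 - (2.1)·2.456) / (-3.5) = 3.170;  p ← (1−ω)·2.400 + ω·3.170 = 3.478
  q: GS value = (-6 - (-2.3)·3.478 - (-1)·2.456) / (4.3) = 1.036;  q ← (1−ω)·-0.157 + ω·1.036 = 1.513
  r: GS value = (-5 - (1)·3.478 - (0.2)·1.513) / (-4.2) = 2.091;  r ← (1−ω)·2.456 + ω·2.091 = 1.945

(3.478, 1.513, 1.945)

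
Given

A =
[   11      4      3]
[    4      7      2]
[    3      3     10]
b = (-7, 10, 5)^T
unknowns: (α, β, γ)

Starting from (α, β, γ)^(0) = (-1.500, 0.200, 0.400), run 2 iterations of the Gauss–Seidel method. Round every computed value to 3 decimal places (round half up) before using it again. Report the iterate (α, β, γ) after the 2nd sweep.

Iteration 1:
  α = (-7 - (4)·0.200 - (3)·0.400) / (11) = -0.818
  β = (10 - (4)·-0.818 - (2)·0.400) / (7) = 1.782
  γ = (5 - (3)·-0.818 - (3)·1.782) / (10) = 0.211
Iteration 2:
  α = (-7 - (4)·1.782 - (3)·0.211) / (11) = -1.342
  β = (10 - (4)·-1.342 - (2)·0.211) / (7) = 2.135
  γ = (5 - (3)·-1.342 - (3)·2.135) / (10) = 0.262

(-1.342, 2.135, 0.262)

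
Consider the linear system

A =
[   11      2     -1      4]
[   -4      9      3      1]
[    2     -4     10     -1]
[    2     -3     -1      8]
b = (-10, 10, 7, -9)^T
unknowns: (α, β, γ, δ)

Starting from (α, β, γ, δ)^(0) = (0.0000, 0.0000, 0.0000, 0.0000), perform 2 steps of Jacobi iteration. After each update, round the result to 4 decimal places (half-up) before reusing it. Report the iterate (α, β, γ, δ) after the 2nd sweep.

Iteration 1:
  α = (-10 - (2)·0.0000 - (-1)·0.0000 - (4)·0.0000) / (11) = -0.9091
  β = (10 - (-4)·0.0000 - (3)·0.0000 - (1)·0.0000) / (9) = 1.1111
  γ = (7 - (2)·0.0000 - (-4)·0.0000 - (-1)·0.0000) / (10) = 0.7000
  δ = (-9 - (2)·0.0000 - (-3)·0.0000 - (-1)·0.0000) / (8) = -1.1250
Iteration 2:
  α = (-10 - (2)·1.1111 - (-1)·0.7000 - (4)·-1.1250) / (11) = -0.6384
  β = (10 - (-4)·-0.9091 - (3)·0.7000 - (1)·-1.1250) / (9) = 0.5987
  γ = (7 - (2)·-0.9091 - (-4)·1.1111 - (-1)·-1.1250) / (10) = 1.2138
  δ = (-9 - (2)·-0.9091 - (-3)·1.1111 - (-1)·0.7000) / (8) = -0.3936

(-0.6384, 0.5987, 1.2138, -0.3936)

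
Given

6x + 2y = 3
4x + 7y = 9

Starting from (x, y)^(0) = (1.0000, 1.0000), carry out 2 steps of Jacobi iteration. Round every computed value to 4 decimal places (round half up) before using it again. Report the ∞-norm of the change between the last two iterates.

Iteration 1:
  x = (3 - (2)·1.0000) / (6) = 0.1667
  y = (9 - (4)·1.0000) / (7) = 0.7143
Iteration 2:
  x = (3 - (2)·0.7143) / (6) = 0.2619
  y = (9 - (4)·0.1667) / (7) = 1.1905
Change: (0.0952, 0.4762) → max |·| = 0.4762

0.4762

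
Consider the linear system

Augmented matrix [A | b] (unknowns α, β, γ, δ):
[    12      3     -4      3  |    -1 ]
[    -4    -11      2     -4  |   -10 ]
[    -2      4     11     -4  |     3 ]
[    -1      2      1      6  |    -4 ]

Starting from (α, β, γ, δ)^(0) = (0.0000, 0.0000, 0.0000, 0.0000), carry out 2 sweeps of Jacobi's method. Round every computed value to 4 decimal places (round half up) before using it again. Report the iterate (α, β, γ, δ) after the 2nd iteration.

(-0.0530, 1.2314, -0.3154, -1.0290)

Iteration 1:
  α = (-1 - (3)·0.0000 - (-4)·0.0000 - (3)·0.0000) / (12) = -0.0833
  β = (-10 - (-4)·0.0000 - (2)·0.0000 - (-4)·0.0000) / (-11) = 0.9091
  γ = (3 - (-2)·0.0000 - (4)·0.0000 - (-4)·0.0000) / (11) = 0.2727
  δ = (-4 - (-1)·0.0000 - (2)·0.0000 - (1)·0.0000) / (6) = -0.6667
Iteration 2:
  α = (-1 - (3)·0.9091 - (-4)·0.2727 - (3)·-0.6667) / (12) = -0.0530
  β = (-10 - (-4)·-0.0833 - (2)·0.2727 - (-4)·-0.6667) / (-11) = 1.2314
  γ = (3 - (-2)·-0.0833 - (4)·0.9091 - (-4)·-0.6667) / (11) = -0.3154
  δ = (-4 - (-1)·-0.0833 - (2)·0.9091 - (1)·0.2727) / (6) = -1.0290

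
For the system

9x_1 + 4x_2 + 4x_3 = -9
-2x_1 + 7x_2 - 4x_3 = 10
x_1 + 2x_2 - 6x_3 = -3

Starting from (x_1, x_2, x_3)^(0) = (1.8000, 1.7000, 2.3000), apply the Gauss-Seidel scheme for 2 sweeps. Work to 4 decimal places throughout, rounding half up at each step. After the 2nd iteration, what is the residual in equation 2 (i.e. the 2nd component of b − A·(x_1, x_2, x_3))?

Iteration 1:
  x_1 = (-9 - (4)·1.7000 - (4)·2.3000) / (9) = -2.7778
  x_2 = (10 - (-2)·-2.7778 - (-4)·2.3000) / (7) = 1.9492
  x_3 = (-3 - (1)·-2.7778 - (2)·1.9492) / (-6) = 0.6868
Iteration 2:
  x_1 = (-9 - (4)·1.9492 - (4)·0.6868) / (9) = -2.1716
  x_2 = (10 - (-2)·-2.1716 - (-4)·0.6868) / (7) = 1.2006
  x_3 = (-3 - (1)·-2.1716 - (2)·1.2006) / (-6) = 0.5383
Residual b − A·x = (3.5888, -0.5942, 0.0002)

-0.5942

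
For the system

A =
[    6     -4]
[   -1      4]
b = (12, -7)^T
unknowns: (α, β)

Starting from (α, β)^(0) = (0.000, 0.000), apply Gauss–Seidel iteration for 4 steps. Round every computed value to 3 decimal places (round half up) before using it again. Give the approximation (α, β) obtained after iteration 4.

Iteration 1:
  α = (12 - (-4)·0.000) / (6) = 2.000
  β = (-7 - (-1)·2.000) / (4) = -1.250
Iteration 2:
  α = (12 - (-4)·-1.250) / (6) = 1.167
  β = (-7 - (-1)·1.167) / (4) = -1.458
Iteration 3:
  α = (12 - (-4)·-1.458) / (6) = 1.028
  β = (-7 - (-1)·1.028) / (4) = -1.493
Iteration 4:
  α = (12 - (-4)·-1.493) / (6) = 1.005
  β = (-7 - (-1)·1.005) / (4) = -1.499

(1.005, -1.499)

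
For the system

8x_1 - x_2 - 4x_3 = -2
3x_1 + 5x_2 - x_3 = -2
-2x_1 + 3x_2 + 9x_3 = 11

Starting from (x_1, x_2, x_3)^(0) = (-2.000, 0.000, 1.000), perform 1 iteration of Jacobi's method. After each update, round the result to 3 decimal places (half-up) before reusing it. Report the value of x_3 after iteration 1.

Iteration 1:
  x_1 = (-2 - (-1)·0.000 - (-4)·1.000) / (8) = 0.250
  x_2 = (-2 - (3)·-2.000 - (-1)·1.000) / (5) = 1.000
  x_3 = (11 - (-2)·-2.000 - (3)·0.000) / (9) = 0.778

0.778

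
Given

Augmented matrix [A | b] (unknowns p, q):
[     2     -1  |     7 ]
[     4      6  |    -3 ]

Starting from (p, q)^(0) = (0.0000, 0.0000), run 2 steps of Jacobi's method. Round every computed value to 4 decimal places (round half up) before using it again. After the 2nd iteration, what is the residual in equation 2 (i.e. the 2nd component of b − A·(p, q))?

Iteration 1:
  p = (7 - (-1)·0.0000) / (2) = 3.5000
  q = (-3 - (4)·0.0000) / (6) = -0.5000
Iteration 2:
  p = (7 - (-1)·-0.5000) / (2) = 3.2500
  q = (-3 - (4)·3.5000) / (6) = -2.8333
Residual b − A·x = (-2.3333, 0.9998)

0.9998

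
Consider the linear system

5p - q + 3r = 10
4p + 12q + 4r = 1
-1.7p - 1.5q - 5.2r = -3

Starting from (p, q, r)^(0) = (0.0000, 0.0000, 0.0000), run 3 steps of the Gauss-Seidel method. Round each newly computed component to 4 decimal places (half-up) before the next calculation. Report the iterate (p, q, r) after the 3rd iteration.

(1.8049, -0.5649, 0.1498)

Iteration 1:
  p = (10 - (-1)·0.0000 - (3)·0.0000) / (5) = 2.0000
  q = (1 - (4)·2.0000 - (4)·0.0000) / (12) = -0.5833
  r = (-3 - (-1.7)·2.0000 - (-1.5)·-0.5833) / (-5.2) = 0.0913
Iteration 2:
  p = (10 - (-1)·-0.5833 - (3)·0.0913) / (5) = 1.8286
  q = (1 - (4)·1.8286 - (4)·0.0913) / (12) = -0.5566
  r = (-3 - (-1.7)·1.8286 - (-1.5)·-0.5566) / (-5.2) = 0.1397
Iteration 3:
  p = (10 - (-1)·-0.5566 - (3)·0.1397) / (5) = 1.8049
  q = (1 - (4)·1.8049 - (4)·0.1397) / (12) = -0.5649
  r = (-3 - (-1.7)·1.8049 - (-1.5)·-0.5649) / (-5.2) = 0.1498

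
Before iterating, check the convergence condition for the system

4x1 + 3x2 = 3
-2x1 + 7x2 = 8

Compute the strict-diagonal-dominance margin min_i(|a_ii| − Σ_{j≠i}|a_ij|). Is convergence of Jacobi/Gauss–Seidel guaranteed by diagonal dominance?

1

row 1: |4| − (3) = 1
row 2: |7| − (2) = 5
minimum over rows = 1 → strictly diagonally dominant (convergence guaranteed)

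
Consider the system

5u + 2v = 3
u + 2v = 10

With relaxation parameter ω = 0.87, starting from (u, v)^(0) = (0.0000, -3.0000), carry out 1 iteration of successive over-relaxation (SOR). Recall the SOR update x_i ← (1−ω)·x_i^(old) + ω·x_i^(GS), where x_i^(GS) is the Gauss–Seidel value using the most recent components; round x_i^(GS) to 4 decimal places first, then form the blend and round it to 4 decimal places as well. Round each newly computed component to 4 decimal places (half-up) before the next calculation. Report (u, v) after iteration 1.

(1.5660, 3.2788)

Iteration 1:
  u: GS value = (3 - (2)·-3.0000) / (5) = 1.8000;  u ← (1−ω)·0.0000 + ω·1.8000 = 1.5660
  v: GS value = (10 - (1)·1.5660) / (2) = 4.2170;  v ← (1−ω)·-3.0000 + ω·4.2170 = 3.2788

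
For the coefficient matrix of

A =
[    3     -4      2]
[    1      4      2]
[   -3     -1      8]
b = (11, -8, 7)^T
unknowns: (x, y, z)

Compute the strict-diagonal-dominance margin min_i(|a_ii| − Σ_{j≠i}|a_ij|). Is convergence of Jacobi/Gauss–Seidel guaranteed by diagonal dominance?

row 1: |3| − (4+2) = -3
row 2: |4| − (1+2) = 1
row 3: |8| − (3+1) = 4
minimum over rows = -3 → not strictly diagonally dominant

-3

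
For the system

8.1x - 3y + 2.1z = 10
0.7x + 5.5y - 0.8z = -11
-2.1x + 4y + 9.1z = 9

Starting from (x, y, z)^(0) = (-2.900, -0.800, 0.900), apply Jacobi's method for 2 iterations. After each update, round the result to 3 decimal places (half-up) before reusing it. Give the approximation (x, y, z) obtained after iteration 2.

Iteration 1:
  x = (10 - (-3)·-0.800 - (2.1)·0.900) / (8.1) = 0.705
  y = (-11 - (0.7)·-2.900 - (-0.8)·0.900) / (5.5) = -1.500
  z = (9 - (-2.1)·-2.900 - (4)·-0.800) / (9.1) = 0.671
Iteration 2:
  x = (10 - (-3)·-1.500 - (2.1)·0.671) / (8.1) = 0.505
  y = (-11 - (0.7)·0.705 - (-0.8)·0.671) / (5.5) = -1.992
  z = (9 - (-2.1)·0.705 - (4)·-1.500) / (9.1) = 1.811

(0.505, -1.992, 1.811)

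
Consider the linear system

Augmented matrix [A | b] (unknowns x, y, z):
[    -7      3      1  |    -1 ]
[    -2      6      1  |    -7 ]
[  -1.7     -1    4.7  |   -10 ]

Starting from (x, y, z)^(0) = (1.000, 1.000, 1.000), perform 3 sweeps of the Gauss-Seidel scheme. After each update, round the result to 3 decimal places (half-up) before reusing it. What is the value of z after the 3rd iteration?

-2.572

Iteration 1:
  x = (-1 - (3)·1.000 - (1)·1.000) / (-7) = 0.714
  y = (-7 - (-2)·0.714 - (1)·1.000) / (6) = -1.095
  z = (-10 - (-1.7)·0.714 - (-1)·-1.095) / (4.7) = -2.102
Iteration 2:
  x = (-1 - (3)·-1.095 - (1)·-2.102) / (-7) = -0.627
  y = (-7 - (-2)·-0.627 - (1)·-2.102) / (6) = -1.025
  z = (-10 - (-1.7)·-0.627 - (-1)·-1.025) / (4.7) = -2.573
Iteration 3:
  x = (-1 - (3)·-1.025 - (1)·-2.573) / (-7) = -0.664
  y = (-7 - (-2)·-0.664 - (1)·-2.573) / (6) = -0.959
  z = (-10 - (-1.7)·-0.664 - (-1)·-0.959) / (4.7) = -2.572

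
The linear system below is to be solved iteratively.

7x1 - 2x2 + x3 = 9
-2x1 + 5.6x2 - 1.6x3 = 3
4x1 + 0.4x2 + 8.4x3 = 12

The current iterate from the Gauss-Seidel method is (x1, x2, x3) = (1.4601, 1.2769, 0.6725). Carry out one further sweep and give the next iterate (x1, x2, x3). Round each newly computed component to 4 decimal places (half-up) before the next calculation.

(1.5545, 1.2830, 0.6272)

One sweep:
  x1 = (9 - (-2)·1.2769 - (1)·0.6725) / (7) = 1.5545
  x2 = (3 - (-2)·1.5545 - (-1.6)·0.6725) / (5.6) = 1.2830
  x3 = (12 - (4)·1.5545 - (0.4)·1.2830) / (8.4) = 0.6272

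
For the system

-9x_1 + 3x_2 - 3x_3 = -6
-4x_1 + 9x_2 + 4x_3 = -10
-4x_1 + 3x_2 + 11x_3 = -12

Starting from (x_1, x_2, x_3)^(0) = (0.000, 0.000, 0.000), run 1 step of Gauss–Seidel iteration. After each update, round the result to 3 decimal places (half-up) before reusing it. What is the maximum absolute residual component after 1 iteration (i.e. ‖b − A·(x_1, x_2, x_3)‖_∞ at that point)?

2.507

Iteration 1:
  x_1 = (-6 - (3)·0.000 - (-3)·0.000) / (-9) = 0.667
  x_2 = (-10 - (-4)·0.667 - (4)·0.000) / (9) = -0.815
  x_3 = (-12 - (-4)·0.667 - (3)·-0.815) / (11) = -0.626
Residual b − A·x = (0.570, 2.507, -0.001); ∞-norm = 2.507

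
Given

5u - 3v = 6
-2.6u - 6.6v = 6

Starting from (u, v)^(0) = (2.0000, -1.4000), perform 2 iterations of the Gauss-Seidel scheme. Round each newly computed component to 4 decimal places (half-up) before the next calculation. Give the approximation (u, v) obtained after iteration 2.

(0.5695, -1.1334)

Iteration 1:
  u = (6 - (-3)·-1.4000) / (5) = 0.3600
  v = (6 - (-2.6)·0.3600) / (-6.6) = -1.0509
Iteration 2:
  u = (6 - (-3)·-1.0509) / (5) = 0.5695
  v = (6 - (-2.6)·0.5695) / (-6.6) = -1.1334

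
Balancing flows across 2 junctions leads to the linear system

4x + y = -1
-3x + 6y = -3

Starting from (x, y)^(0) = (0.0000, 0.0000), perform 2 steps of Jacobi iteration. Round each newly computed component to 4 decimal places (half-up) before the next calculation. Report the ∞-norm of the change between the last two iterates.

Iteration 1:
  x = (-1 - (1)·0.0000) / (4) = -0.2500
  y = (-3 - (-3)·0.0000) / (6) = -0.5000
Iteration 2:
  x = (-1 - (1)·-0.5000) / (4) = -0.1250
  y = (-3 - (-3)·-0.2500) / (6) = -0.6250
Change: (0.1250, -0.1250) → max |·| = 0.1250

0.1250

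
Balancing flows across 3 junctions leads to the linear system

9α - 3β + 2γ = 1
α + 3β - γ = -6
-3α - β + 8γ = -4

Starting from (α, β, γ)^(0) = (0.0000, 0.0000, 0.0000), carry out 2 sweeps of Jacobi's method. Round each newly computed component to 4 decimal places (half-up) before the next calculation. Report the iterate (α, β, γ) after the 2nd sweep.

Iteration 1:
  α = (1 - (-3)·0.0000 - (2)·0.0000) / (9) = 0.1111
  β = (-6 - (1)·0.0000 - (-1)·0.0000) / (3) = -2.0000
  γ = (-4 - (-3)·0.0000 - (-1)·0.0000) / (8) = -0.5000
Iteration 2:
  α = (1 - (-3)·-2.0000 - (2)·-0.5000) / (9) = -0.4444
  β = (-6 - (1)·0.1111 - (-1)·-0.5000) / (3) = -2.2037
  γ = (-4 - (-3)·0.1111 - (-1)·-2.0000) / (8) = -0.7083

(-0.4444, -2.2037, -0.7083)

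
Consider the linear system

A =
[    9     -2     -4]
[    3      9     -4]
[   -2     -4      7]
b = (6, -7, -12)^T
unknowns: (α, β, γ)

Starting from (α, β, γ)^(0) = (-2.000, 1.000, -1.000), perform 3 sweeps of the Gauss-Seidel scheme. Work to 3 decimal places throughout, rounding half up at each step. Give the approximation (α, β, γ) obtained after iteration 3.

(-0.946, -1.719, -2.967)

Iteration 1:
  α = (6 - (-2)·1.000 - (-4)·-1.000) / (9) = 0.444
  β = (-7 - (3)·0.444 - (-4)·-1.000) / (9) = -1.370
  γ = (-12 - (-2)·0.444 - (-4)·-1.370) / (7) = -2.370
Iteration 2:
  α = (6 - (-2)·-1.370 - (-4)·-2.370) / (9) = -0.691
  β = (-7 - (3)·-0.691 - (-4)·-2.370) / (9) = -1.601
  γ = (-12 - (-2)·-0.691 - (-4)·-1.601) / (7) = -2.827
Iteration 3:
  α = (6 - (-2)·-1.601 - (-4)·-2.827) / (9) = -0.946
  β = (-7 - (3)·-0.946 - (-4)·-2.827) / (9) = -1.719
  γ = (-12 - (-2)·-0.946 - (-4)·-1.719) / (7) = -2.967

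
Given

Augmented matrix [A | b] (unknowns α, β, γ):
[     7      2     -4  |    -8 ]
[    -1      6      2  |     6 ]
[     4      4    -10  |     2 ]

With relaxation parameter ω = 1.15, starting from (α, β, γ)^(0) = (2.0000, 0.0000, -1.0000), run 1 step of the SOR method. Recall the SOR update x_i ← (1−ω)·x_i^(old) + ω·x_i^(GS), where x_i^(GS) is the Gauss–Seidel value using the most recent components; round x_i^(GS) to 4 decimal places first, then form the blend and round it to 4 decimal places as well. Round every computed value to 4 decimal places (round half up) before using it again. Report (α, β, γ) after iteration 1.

Iteration 1:
  α: GS value = (-8 - (2)·0.0000 - (-4)·-1.0000) / (7) = -1.7143;  α ← (1−ω)·2.0000 + ω·-1.7143 = -2.2714
  β: GS value = (6 - (-1)·-2.2714 - (2)·-1.0000) / (6) = 0.9548;  β ← (1−ω)·0.0000 + ω·0.9548 = 1.0980
  γ: GS value = (2 - (4)·-2.2714 - (4)·1.0980) / (-10) = -0.6694;  γ ← (1−ω)·-1.0000 + ω·-0.6694 = -0.6198

(-2.2714, 1.0980, -0.6198)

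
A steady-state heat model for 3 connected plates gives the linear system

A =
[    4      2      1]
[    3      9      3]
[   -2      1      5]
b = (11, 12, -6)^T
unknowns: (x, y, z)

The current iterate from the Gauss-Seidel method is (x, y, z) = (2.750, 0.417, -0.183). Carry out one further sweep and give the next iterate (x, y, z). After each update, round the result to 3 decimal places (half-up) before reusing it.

(2.587, 0.532, -0.272)

One sweep:
  x = (11 - (2)·0.417 - (1)·-0.183) / (4) = 2.587
  y = (12 - (3)·2.587 - (3)·-0.183) / (9) = 0.532
  z = (-6 - (-2)·2.587 - (1)·0.532) / (5) = -0.272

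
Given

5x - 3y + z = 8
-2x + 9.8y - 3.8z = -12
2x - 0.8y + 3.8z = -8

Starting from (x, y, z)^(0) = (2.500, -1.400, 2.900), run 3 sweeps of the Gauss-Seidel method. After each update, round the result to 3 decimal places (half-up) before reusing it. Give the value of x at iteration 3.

1.299

Iteration 1:
  x = (8 - (-3)·-1.400 - (1)·2.900) / (5) = 0.180
  y = (-12 - (-2)·0.180 - (-3.8)·2.900) / (9.8) = -0.063
  z = (-8 - (2)·0.180 - (-0.8)·-0.063) / (3.8) = -2.213
Iteration 2:
  x = (8 - (-3)·-0.063 - (1)·-2.213) / (5) = 2.005
  y = (-12 - (-2)·2.005 - (-3.8)·-2.213) / (9.8) = -1.673
  z = (-8 - (2)·2.005 - (-0.8)·-1.673) / (3.8) = -3.513
Iteration 3:
  x = (8 - (-3)·-1.673 - (1)·-3.513) / (5) = 1.299
  y = (-12 - (-2)·1.299 - (-3.8)·-3.513) / (9.8) = -2.322
  z = (-8 - (2)·1.299 - (-0.8)·-2.322) / (3.8) = -3.278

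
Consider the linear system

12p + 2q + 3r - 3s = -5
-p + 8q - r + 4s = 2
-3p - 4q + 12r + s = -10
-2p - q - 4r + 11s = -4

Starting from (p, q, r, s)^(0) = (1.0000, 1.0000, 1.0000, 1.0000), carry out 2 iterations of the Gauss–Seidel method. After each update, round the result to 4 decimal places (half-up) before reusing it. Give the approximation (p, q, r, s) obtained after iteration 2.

Iteration 1:
  p = (-5 - (2)·1.0000 - (3)·1.0000 - (-3)·1.0000) / (12) = -0.5833
  q = (2 - (-1)·-0.5833 - (-1)·1.0000 - (4)·1.0000) / (8) = -0.1979
  r = (-10 - (-3)·-0.5833 - (-4)·-0.1979 - (1)·1.0000) / (12) = -1.1285
  s = (-4 - (-2)·-0.5833 - (-1)·-0.1979 - (-4)·-1.1285) / (11) = -0.8980
Iteration 2:
  p = (-5 - (2)·-0.1979 - (3)·-1.1285 - (-3)·-0.8980) / (12) = -0.3261
  q = (2 - (-1)·-0.3261 - (-1)·-1.1285 - (4)·-0.8980) / (8) = 0.5172
  r = (-10 - (-3)·-0.3261 - (-4)·0.5172 - (1)·-0.8980) / (12) = -0.6676
  s = (-4 - (-2)·-0.3261 - (-1)·0.5172 - (-4)·-0.6676) / (11) = -0.6187

(-0.3261, 0.5172, -0.6676, -0.6187)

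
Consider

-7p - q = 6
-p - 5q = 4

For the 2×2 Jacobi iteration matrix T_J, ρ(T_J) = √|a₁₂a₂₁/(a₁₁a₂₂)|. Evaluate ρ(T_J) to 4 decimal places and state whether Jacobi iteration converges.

a₁₂a₂₁/(a₁₁a₂₂) = (-1)·(-1) / ((-7)·(-5)) = 0.028571
ρ = √|0.028571| = √0.028571 = 0.1690
ρ < 1, so Jacobi converges

0.1690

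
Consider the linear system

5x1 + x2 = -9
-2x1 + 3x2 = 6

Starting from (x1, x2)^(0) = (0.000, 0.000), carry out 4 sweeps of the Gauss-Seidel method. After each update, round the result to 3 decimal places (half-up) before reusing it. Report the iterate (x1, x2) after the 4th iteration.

Iteration 1:
  x1 = (-9 - (1)·0.000) / (5) = -1.800
  x2 = (6 - (-2)·-1.800) / (3) = 0.800
Iteration 2:
  x1 = (-9 - (1)·0.800) / (5) = -1.960
  x2 = (6 - (-2)·-1.960) / (3) = 0.693
Iteration 3:
  x1 = (-9 - (1)·0.693) / (5) = -1.939
  x2 = (6 - (-2)·-1.939) / (3) = 0.707
Iteration 4:
  x1 = (-9 - (1)·0.707) / (5) = -1.941
  x2 = (6 - (-2)·-1.941) / (3) = 0.706

(-1.941, 0.706)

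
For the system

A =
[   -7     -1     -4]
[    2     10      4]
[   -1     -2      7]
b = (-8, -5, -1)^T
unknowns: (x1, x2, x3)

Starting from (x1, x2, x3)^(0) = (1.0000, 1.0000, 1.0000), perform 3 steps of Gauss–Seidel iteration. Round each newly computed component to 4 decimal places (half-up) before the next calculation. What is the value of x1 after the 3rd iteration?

1.3026

Iteration 1:
  x1 = (-8 - (-1)·1.0000 - (-4)·1.0000) / (-7) = 0.4286
  x2 = (-5 - (2)·0.4286 - (4)·1.0000) / (10) = -0.9857
  x3 = (-1 - (-1)·0.4286 - (-2)·-0.9857) / (7) = -0.3633
Iteration 2:
  x1 = (-8 - (-1)·-0.9857 - (-4)·-0.3633) / (-7) = 1.4913
  x2 = (-5 - (2)·1.4913 - (4)·-0.3633) / (10) = -0.6529
  x3 = (-1 - (-1)·1.4913 - (-2)·-0.6529) / (7) = -0.1164
Iteration 3:
  x1 = (-8 - (-1)·-0.6529 - (-4)·-0.1164) / (-7) = 1.3026
  x2 = (-5 - (2)·1.3026 - (4)·-0.1164) / (10) = -0.7140
  x3 = (-1 - (-1)·1.3026 - (-2)·-0.7140) / (7) = -0.1608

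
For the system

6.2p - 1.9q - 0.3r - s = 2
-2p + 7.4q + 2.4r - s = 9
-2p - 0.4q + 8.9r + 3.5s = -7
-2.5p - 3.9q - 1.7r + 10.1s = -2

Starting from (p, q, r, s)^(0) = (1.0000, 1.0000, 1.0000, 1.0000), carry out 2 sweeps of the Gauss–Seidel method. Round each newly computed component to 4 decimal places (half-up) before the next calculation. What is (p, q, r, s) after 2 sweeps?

Iteration 1:
  p = (2 - (-1.9)·1.0000 - (-0.3)·1.0000 - (-1)·1.0000) / (6.2) = 0.8387
  q = (9 - (-2)·0.8387 - (2.4)·1.0000 - (-1)·1.0000) / (7.4) = 1.2537
  r = (-7 - (-2)·0.8387 - (-0.4)·1.2537 - (3.5)·1.0000) / (8.9) = -0.9350
  s = (-2 - (-2.5)·0.8387 - (-3.9)·1.2537 - (-1.7)·-0.9350) / (10.1) = 0.3363
Iteration 2:
  p = (2 - (-1.9)·1.2537 - (-0.3)·-0.9350 - (-1)·0.3363) / (6.2) = 0.7158
  q = (9 - (-2)·0.7158 - (2.4)·-0.9350 - (-1)·0.3363) / (7.4) = 1.7584
  r = (-7 - (-2)·0.7158 - (-0.4)·1.7584 - (3.5)·0.3363) / (8.9) = -0.6789
  s = (-2 - (-2.5)·0.7158 - (-3.9)·1.7584 - (-1.7)·-0.6789) / (10.1) = 0.5439

(0.7158, 1.7584, -0.6789, 0.5439)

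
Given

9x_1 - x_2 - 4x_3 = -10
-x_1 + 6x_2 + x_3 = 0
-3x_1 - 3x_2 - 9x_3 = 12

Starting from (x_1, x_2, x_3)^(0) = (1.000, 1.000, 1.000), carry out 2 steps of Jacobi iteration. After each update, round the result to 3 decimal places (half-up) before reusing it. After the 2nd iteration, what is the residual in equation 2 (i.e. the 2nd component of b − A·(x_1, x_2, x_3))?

-2.298

Iteration 1:
  x_1 = (-10 - (-1)·1.000 - (-4)·1.000) / (9) = -0.556
  x_2 = (0 - (-1)·1.000 - (1)·1.000) / (6) = 0.000
  x_3 = (12 - (-3)·1.000 - (-3)·1.000) / (-9) = -2.000
Iteration 2:
  x_1 = (-10 - (-1)·0.000 - (-4)·-2.000) / (9) = -2.000
  x_2 = (0 - (-1)·-0.556 - (1)·-2.000) / (6) = 0.241
  x_3 = (12 - (-3)·-0.556 - (-3)·0.000) / (-9) = -1.148
Residual b − A·x = (3.649, -2.298, -3.609)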